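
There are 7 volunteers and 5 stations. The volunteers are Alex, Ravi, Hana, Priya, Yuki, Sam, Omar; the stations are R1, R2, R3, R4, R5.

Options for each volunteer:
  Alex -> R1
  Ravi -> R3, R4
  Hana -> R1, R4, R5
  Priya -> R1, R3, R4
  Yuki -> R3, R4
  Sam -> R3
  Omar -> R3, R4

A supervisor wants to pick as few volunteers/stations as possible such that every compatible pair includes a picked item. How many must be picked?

4

{Hana, R1, R3, R4} is a vertex cover of size 4: every edge has an endpoint in this set.
No smaller cover exists because Alex–R1, Ravi–R3, Hana–R5, Priya–R4 is a matching of size 4, and a cover must include an endpoint of each of these disjoint edges (König's theorem).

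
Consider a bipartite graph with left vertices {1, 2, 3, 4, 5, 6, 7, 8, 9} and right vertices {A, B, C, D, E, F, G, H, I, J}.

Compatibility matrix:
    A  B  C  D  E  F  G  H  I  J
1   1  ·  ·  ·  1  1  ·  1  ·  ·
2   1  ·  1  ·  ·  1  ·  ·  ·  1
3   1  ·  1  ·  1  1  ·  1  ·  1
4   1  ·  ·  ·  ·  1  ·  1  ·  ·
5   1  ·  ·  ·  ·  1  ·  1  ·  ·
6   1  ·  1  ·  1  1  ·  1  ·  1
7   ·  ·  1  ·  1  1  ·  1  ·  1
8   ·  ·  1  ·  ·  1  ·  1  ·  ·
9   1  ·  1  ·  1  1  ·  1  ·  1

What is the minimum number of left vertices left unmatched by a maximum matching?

3

A valid assignment of size 6: 1→E, 2→C, 3→A, 4→H, 5→F, 6→J.
The set {1, 2, 3, 4, 5, 6, 7, 8, 9} has only 6 neighbours ({A, C, E, F, H, J}), so by Hall's theorem at most 6 of the 9 left vertices can be matched.
That matches 6 of the 9, leaving 3 unmatched; no matching can do better.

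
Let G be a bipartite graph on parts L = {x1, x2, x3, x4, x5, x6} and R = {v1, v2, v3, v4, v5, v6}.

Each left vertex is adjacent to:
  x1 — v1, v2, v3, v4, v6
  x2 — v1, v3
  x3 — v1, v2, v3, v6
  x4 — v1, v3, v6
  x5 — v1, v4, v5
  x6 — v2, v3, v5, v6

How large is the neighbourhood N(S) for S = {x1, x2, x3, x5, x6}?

6

The union of neighbours of {x1, x2, x3, x5, x6} is {v1, v2, v3, v4, v5, v6}, which has 6 elements.
Since |N(S)| = 6 ≥ |S| = 5, Hall's condition holds for this subset.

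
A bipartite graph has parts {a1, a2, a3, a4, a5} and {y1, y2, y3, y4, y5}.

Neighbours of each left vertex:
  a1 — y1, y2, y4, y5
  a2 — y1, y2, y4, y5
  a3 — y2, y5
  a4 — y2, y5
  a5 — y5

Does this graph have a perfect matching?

No

The set {a3, a4, a5} has only 2 neighbours ({y2, y5}), so by Hall's theorem at most 4 of the 5 left vertices can be matched.
Hence no matching covers every left vertex.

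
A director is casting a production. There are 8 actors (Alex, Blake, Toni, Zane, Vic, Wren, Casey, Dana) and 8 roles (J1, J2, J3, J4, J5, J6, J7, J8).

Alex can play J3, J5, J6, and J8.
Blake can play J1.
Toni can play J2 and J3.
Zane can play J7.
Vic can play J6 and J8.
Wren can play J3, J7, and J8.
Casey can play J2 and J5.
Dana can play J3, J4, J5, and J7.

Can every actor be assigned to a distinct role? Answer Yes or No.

For example, pair Alex–J6, Blake–J1, Toni–J2, Zane–J7, Vic–J8, Wren–J3, Casey–J5, Dana–J4.
All 8 actors are covered.

Yes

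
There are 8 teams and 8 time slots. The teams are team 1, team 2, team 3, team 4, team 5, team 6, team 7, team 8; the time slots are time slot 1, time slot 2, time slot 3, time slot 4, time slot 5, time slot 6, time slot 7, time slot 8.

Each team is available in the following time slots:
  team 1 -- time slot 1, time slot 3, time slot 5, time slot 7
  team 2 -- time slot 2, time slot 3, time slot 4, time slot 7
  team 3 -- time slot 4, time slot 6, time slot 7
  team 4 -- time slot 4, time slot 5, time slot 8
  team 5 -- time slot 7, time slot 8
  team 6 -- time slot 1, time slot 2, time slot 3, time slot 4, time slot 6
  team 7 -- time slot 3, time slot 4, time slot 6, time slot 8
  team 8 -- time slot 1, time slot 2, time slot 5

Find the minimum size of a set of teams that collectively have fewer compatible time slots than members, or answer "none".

none

A matching saturating every team exists, for instance team 1→time slot 3, team 2→time slot 4, team 3→time slot 6, team 4→time slot 5, team 5→time slot 7, team 6→time slot 1, team 7→time slot 8, team 8→time slot 2.
By Hall's marriage theorem, this means |N(S)| ≥ |S| for every subset S, so no violating subset exists.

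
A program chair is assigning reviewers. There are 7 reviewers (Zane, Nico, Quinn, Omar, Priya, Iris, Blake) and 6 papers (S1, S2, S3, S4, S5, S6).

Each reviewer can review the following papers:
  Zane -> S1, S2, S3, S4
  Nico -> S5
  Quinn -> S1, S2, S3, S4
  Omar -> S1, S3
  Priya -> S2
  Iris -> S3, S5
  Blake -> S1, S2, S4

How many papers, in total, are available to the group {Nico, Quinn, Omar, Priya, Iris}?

The union of neighbours of {Nico, Quinn, Omar, Priya, Iris} is {S1, S2, S3, S4, S5}, which has 5 elements.
Since |N(S)| = 5 ≥ |S| = 5, Hall's condition holds for this subset.

5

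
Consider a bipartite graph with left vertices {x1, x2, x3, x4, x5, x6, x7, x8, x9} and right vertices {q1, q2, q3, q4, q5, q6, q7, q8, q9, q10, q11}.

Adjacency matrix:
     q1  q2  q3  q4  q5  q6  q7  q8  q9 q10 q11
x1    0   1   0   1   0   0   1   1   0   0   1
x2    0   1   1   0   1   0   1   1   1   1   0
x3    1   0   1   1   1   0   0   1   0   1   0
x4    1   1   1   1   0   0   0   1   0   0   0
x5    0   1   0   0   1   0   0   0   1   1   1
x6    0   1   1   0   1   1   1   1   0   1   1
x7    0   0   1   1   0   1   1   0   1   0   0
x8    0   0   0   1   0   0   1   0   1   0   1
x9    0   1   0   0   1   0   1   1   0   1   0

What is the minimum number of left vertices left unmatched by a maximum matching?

0

One maximum matching: x1–q2, x2–q3, x3–q1, x4–q8, x5–q11, x6–q6, x7–q9, x8–q4, x9–q7.
This saturates every left vertex, so 9 is the maximum.
That matches 9 of the 9, leaving 0 unmatched; no matching can do better.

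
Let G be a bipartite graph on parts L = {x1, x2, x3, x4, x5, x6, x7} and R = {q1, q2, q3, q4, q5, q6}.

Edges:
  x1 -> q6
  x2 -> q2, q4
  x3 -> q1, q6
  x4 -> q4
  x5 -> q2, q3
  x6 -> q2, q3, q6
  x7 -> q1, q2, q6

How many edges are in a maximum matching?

For example, pair x1→q6, x2→q2, x3→q1, x4→q4, x5→q3.
The set {x1, x2, x3, x4, x5, x6, x7} has only 5 neighbours ({q1, q2, q3, q4, q6}), so by Hall's theorem at most 5 of the 7 left vertices can be matched.

5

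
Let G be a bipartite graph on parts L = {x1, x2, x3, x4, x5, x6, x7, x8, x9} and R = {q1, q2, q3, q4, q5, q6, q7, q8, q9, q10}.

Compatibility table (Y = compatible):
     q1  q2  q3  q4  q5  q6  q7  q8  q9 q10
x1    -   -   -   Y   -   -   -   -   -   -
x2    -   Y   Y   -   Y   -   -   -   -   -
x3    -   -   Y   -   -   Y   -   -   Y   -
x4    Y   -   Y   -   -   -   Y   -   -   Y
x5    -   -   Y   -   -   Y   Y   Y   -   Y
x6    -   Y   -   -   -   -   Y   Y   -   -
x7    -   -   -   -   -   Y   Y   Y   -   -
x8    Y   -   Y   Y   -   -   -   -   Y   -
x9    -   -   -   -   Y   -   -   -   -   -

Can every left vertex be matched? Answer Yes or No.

A valid assignment of size 9: x1–q4, x2–q2, x3–q9, x4–q10, x5–q6, x6–q8, x7–q7, x8–q3, x9–q5.
All 9 left vertices are covered.

Yes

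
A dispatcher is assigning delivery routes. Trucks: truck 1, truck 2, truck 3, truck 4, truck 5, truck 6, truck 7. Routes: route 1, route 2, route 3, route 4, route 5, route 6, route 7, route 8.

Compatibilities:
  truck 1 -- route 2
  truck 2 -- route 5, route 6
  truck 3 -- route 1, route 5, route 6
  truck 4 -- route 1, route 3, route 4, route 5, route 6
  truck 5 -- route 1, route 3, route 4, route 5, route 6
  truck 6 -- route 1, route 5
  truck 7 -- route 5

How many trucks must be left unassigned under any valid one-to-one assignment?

One maximum matching: truck 1→route 2, truck 2→route 5, truck 3→route 6, truck 4→route 3, truck 5→route 4, truck 6→route 1.
The set {truck 2, truck 3, truck 6, truck 7} has only 3 neighbours ({route 1, route 5, route 6}), so by Hall's theorem at most 6 of the 7 trucks can be matched.
That matches 6 of the 7, leaving 1 unmatched; no matching can do better.

1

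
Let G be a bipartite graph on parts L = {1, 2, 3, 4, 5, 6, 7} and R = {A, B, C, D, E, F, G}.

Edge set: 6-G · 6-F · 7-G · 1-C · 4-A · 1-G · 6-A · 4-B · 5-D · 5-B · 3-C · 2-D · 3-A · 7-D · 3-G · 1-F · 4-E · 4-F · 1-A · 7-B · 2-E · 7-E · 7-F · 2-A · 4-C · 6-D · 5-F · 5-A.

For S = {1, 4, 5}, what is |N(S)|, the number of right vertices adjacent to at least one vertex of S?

7

The union of neighbours of {1, 4, 5} is {A, B, C, D, E, F, G}, which has 7 elements.
Since |N(S)| = 7 ≥ |S| = 3, Hall's condition holds for this subset.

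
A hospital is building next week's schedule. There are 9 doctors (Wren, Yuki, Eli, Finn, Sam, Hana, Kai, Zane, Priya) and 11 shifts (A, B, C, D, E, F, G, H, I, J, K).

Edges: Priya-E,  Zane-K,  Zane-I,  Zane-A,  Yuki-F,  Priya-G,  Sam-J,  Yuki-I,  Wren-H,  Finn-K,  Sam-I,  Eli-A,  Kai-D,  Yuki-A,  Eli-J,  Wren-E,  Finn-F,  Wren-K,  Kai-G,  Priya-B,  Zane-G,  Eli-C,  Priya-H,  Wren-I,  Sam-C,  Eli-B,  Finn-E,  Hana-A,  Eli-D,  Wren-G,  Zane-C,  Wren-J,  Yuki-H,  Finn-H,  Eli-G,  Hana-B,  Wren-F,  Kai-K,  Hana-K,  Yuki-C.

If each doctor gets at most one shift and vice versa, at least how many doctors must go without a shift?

For example, pair Wren→J, Yuki→H, Eli→G, Finn→E, Sam→C, Hana→K, Kai→D, Zane→A, Priya→B.
All 9 doctors are matched, so no larger matching exists.
That matches 9 of the 9, leaving 0 unmatched; no matching can do better.

0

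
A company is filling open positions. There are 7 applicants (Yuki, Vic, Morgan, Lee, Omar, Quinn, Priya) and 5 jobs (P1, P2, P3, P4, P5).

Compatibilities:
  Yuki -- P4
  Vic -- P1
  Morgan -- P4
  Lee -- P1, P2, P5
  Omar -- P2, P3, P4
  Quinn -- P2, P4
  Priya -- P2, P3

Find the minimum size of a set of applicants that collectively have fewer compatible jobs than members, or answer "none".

2

Take S = {Yuki, Morgan}. Its neighbourhood is {P4}, so |N(S)| = 1 < |S| = 2.
No single vertex violates Hall's condition since each has at least one neighbour, so 2 is the minimum.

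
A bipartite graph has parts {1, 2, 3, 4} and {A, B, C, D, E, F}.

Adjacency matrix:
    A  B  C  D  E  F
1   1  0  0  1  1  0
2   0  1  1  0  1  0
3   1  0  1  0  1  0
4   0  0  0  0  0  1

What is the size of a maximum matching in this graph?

A valid assignment of size 4: 1–D, 2–B, 3–E, 4–F.
This saturates every left vertex, so 4 is the maximum.

4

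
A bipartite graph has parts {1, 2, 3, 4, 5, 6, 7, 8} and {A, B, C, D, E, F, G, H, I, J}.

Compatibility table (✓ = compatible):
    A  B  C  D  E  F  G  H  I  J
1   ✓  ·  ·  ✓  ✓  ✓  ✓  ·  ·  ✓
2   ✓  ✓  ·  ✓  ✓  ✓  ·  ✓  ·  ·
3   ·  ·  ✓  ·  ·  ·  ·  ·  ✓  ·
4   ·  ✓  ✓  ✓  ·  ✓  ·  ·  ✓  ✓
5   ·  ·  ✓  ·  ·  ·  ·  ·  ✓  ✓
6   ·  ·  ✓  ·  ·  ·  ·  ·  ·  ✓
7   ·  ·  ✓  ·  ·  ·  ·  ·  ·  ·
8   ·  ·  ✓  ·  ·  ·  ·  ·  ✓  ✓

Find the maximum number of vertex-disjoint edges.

6

One maximum matching: 1-G, 2-A, 3-I, 4-B, 5-C, 6-J.
The set {3, 5, 6, 7, 8} has only 3 neighbours ({C, I, J}), so by Hall's theorem at most 6 of the 8 left vertices can be matched.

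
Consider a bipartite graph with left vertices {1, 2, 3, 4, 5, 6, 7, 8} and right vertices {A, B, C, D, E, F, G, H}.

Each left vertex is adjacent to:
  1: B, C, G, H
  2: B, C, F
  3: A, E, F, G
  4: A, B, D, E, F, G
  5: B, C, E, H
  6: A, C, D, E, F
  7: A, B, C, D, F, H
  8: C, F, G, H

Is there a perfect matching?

Yes

For example, pair 1-H, 2-B, 3-E, 4-G, 5-C, 6-A, 7-D, 8-F.
All 8 left vertices are covered.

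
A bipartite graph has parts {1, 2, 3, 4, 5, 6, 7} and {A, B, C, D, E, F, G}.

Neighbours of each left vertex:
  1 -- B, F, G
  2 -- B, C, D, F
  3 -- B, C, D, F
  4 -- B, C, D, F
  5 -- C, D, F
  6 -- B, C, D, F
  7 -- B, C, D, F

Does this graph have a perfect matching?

The set {2, 3, 4, 5, 6, 7} has only 4 neighbours ({B, C, D, F}), so by Hall's theorem at most 5 of the 7 left vertices can be matched.
Hence no matching covers every left vertex.

No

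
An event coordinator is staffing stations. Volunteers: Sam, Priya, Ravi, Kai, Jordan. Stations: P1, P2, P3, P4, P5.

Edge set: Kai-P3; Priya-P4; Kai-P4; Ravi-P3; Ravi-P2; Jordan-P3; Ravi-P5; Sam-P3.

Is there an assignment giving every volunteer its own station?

The set {Sam, Priya, Kai, Jordan} has only 2 neighbours ({P3, P4}), so by Hall's theorem at most 3 of the 5 volunteers can be matched.
Hence no matching covers every volunteer.

No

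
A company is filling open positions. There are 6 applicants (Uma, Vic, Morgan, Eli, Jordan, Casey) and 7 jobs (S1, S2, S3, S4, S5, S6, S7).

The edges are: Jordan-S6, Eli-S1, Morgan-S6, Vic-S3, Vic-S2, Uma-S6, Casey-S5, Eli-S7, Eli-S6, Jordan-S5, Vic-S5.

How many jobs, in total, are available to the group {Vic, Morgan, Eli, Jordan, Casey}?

6

The union of neighbours of {Vic, Morgan, Eli, Jordan, Casey} is {S1, S2, S3, S5, S6, S7}, which has 6 elements.
Since |N(S)| = 6 ≥ |S| = 5, Hall's condition holds for this subset.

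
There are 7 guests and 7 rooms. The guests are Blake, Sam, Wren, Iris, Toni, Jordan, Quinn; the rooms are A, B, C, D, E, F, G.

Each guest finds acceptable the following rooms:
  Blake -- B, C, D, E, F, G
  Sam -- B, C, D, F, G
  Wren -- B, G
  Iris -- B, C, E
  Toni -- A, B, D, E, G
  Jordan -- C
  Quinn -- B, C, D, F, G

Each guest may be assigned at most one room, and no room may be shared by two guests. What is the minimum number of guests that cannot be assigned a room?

0

For example, pair Blake-F, Sam-D, Wren-B, Iris-E, Toni-A, Jordan-C, Quinn-G.
This saturates every guest, so 7 is the maximum.
That matches 7 of the 7, leaving 0 unmatched; no matching can do better.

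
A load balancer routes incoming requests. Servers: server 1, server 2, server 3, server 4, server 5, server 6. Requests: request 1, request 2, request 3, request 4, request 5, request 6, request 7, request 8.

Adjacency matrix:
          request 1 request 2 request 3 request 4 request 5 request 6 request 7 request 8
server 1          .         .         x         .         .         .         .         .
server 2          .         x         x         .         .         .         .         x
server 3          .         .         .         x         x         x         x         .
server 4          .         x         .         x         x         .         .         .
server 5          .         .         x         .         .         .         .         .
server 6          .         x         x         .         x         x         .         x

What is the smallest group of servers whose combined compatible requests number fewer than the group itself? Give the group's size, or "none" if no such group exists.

Take S = {server 1, server 5}. Its neighbourhood is {request 3}, so |N(S)| = 1 < |S| = 2.
No single vertex violates Hall's condition since each has at least one neighbour, so 2 is the minimum.

2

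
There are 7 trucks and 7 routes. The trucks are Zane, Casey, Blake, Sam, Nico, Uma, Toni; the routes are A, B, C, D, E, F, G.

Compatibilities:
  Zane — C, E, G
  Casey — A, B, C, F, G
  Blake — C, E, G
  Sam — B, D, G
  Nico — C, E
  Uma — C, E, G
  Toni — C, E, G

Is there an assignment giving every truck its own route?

No

The set {Zane, Blake, Nico, Uma, Toni} has only 3 neighbours ({C, E, G}), so by Hall's theorem at most 5 of the 7 trucks can be matched.
Hence no matching covers every truck.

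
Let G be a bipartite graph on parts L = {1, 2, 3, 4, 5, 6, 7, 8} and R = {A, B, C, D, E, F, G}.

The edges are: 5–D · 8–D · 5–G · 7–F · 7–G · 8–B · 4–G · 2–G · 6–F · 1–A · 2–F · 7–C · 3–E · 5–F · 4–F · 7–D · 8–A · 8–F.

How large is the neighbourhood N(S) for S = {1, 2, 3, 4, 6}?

4

The union of neighbours of {1, 2, 3, 4, 6} is {A, E, F, G}, which has 4 elements.
Since |N(S)| = 4 < |S| = 5, Hall's condition fails for this subset.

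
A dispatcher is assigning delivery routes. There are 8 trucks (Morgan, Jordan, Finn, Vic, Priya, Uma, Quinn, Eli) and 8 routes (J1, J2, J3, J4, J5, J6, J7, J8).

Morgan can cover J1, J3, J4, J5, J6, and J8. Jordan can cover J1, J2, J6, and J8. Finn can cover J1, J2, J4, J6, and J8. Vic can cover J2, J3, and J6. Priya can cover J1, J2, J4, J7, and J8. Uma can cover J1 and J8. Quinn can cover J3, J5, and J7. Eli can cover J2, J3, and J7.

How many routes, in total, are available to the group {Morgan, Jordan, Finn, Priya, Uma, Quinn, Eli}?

8

The union of neighbours of {Morgan, Jordan, Finn, Priya, Uma, Quinn, Eli} is {J1, J2, J3, J4, J5, J6, J7, J8}, which has 8 elements.
Since |N(S)| = 8 ≥ |S| = 7, Hall's condition holds for this subset.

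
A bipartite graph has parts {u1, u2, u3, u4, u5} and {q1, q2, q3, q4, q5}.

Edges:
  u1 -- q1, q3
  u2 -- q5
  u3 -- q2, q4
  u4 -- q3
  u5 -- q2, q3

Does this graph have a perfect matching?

One maximum matching: u1-q1, u2-q5, u3-q4, u4-q3, u5-q2.
Every left vertex is matched, so this is a perfect matching.

Yes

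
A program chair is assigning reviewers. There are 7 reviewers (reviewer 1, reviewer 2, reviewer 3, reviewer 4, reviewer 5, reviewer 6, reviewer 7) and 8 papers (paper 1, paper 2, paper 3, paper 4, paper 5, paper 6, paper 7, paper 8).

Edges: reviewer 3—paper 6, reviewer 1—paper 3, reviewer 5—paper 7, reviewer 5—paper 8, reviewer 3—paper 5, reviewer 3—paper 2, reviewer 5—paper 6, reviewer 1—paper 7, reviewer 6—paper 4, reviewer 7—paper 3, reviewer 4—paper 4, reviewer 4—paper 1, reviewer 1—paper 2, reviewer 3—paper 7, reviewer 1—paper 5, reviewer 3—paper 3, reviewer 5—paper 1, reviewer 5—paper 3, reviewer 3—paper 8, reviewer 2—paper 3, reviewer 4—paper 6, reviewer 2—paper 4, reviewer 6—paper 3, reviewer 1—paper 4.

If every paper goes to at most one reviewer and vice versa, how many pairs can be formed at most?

For example, pair reviewer 1–paper 5, reviewer 2–paper 3, reviewer 3–paper 2, reviewer 4–paper 6, reviewer 5–paper 7, reviewer 6–paper 4.
The set {reviewer 2, reviewer 6, reviewer 7} has only 2 neighbours ({paper 3, paper 4}), so by Hall's theorem at most 6 of the 7 reviewers can be matched.

6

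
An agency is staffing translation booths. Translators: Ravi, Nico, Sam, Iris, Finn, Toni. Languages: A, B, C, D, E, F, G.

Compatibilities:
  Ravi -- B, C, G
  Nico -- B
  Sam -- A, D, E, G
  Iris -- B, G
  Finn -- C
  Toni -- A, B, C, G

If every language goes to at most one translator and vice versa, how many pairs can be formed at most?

One maximum matching: Ravi→C, Nico→B, Sam→E, Iris→G, Toni→A.
The set {Ravi, Nico, Iris, Finn} has only 3 neighbours ({B, C, G}), so by Hall's theorem at most 5 of the 6 translators can be matched.

5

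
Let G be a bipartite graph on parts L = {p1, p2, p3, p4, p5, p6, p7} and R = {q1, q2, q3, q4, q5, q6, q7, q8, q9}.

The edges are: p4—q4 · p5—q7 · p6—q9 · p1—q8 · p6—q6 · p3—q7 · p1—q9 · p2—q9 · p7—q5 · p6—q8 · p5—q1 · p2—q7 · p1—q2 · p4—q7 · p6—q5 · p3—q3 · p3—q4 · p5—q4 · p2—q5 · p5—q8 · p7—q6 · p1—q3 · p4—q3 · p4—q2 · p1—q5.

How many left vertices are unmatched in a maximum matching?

One maximum matching: p1→q3, p2→q7, p3→q4, p4→q2, p5→q8, p6→q9, p7→q5.
All 7 left vertices are matched, so no larger matching exists.
That matches 7 of the 7, leaving 0 unmatched; no matching can do better.

0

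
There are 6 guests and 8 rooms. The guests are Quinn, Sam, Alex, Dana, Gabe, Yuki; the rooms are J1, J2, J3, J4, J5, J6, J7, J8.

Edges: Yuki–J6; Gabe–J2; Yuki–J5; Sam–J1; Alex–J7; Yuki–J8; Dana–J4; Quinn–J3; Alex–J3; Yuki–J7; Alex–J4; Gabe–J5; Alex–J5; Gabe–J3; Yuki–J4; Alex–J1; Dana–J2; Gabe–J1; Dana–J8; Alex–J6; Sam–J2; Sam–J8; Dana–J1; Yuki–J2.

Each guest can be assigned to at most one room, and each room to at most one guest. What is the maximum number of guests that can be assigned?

A valid assignment of size 6: Quinn-J3, Sam-J1, Alex-J7, Dana-J8, Gabe-J5, Yuki-J6.
All 6 guests are matched, so no larger matching exists.

6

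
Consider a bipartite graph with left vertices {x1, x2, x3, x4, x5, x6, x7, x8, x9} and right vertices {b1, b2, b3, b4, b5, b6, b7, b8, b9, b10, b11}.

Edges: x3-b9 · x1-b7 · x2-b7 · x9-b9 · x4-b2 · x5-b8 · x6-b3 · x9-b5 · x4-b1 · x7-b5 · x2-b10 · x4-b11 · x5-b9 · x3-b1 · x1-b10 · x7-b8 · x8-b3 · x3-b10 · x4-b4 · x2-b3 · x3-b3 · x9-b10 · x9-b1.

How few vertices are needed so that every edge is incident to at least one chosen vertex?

8

{x1, x2, x3, x4, x5, x7, x9, b3} is a vertex cover of size 8: every edge has an endpoint in this set.
No smaller cover exists because x1–b10, x2–b7, x3–b1, x4–b4, x5–b9, x6–b3, x7–b8, x9–b5 is a matching of size 8, and a cover must include an endpoint of each of these disjoint edges (König's theorem).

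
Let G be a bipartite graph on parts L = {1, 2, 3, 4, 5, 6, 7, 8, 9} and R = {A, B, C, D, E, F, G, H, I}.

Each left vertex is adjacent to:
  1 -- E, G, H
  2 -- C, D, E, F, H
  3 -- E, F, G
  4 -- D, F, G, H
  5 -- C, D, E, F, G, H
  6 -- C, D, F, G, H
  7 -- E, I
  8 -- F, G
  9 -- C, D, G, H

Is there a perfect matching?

The set {1, 2, 3, 4, 5, 6, 8, 9} has only 6 neighbours ({C, D, E, F, G, H}), so by Hall's theorem at most 7 of the 9 left vertices can be matched.
Hence no matching covers every left vertex.

No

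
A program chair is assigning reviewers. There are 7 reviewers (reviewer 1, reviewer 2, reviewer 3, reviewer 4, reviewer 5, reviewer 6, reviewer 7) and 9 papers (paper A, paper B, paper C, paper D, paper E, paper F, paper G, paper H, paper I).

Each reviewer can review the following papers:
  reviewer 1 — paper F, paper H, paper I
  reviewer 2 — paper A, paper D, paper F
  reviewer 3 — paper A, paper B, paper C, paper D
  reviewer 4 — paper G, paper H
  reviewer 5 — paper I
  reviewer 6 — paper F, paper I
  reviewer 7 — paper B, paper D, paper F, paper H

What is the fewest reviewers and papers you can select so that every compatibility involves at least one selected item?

7

A maximum matching has 7 edges (e.g. reviewer 1–paper H, reviewer 2–paper A, reviewer 3–paper C, reviewer 4–paper G, reviewer 5–paper I, reviewer 6–paper F, reviewer 7–paper D).
By König's theorem the minimum vertex cover has the same size. One such cover is {reviewer 1, reviewer 2, reviewer 3, reviewer 4, reviewer 5, reviewer 6, reviewer 7}.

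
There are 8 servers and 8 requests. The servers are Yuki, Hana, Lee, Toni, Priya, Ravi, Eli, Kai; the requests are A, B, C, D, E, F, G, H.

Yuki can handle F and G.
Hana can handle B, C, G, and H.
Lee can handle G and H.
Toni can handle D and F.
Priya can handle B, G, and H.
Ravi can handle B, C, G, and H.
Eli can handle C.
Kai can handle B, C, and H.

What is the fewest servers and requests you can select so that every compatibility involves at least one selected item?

6

{Yuki, Toni, B, C, G, H} is a vertex cover of size 6: every edge has an endpoint in this set.
No smaller cover exists because Yuki–F, Hana–C, Lee–H, Toni–D, Priya–G, Ravi–B is a matching of size 6, and a cover must include an endpoint of each of these disjoint edges (König's theorem).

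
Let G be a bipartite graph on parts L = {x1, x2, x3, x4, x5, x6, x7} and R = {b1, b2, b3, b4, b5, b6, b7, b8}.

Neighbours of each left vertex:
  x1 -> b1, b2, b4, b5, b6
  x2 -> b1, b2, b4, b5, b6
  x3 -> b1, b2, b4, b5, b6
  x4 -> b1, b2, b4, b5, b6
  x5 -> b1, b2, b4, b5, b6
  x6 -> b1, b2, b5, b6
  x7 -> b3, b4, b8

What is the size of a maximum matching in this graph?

One maximum matching: x1→b2, x2→b4, x3→b6, x4→b5, x5→b1, x7→b3.
The set {x1, x2, x3, x4, x5, x6} has only 5 neighbours ({b1, b2, b4, b5, b6}), so by Hall's theorem at most 6 of the 7 left vertices can be matched.

6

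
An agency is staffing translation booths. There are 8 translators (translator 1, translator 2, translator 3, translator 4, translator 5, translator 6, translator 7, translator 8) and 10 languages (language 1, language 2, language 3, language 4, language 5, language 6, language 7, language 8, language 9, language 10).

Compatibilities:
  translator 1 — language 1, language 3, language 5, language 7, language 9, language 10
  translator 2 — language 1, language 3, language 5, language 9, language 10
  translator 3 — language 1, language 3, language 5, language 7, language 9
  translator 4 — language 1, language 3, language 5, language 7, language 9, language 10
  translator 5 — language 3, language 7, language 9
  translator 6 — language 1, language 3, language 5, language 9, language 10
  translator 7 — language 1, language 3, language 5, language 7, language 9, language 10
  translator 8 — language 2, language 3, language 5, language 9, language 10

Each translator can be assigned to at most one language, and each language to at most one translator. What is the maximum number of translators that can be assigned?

7

One maximum matching: translator 1-language 7, translator 2-language 3, translator 3-language 5, translator 4-language 1, translator 5-language 9, translator 6-language 10, translator 8-language 2.
The set {translator 1, translator 2, translator 3, translator 4, translator 5, translator 6, translator 7} has only 6 neighbours ({language 1, language 10, language 3, language 5, language 7, language 9}), so by Hall's theorem at most 7 of the 8 translators can be matched.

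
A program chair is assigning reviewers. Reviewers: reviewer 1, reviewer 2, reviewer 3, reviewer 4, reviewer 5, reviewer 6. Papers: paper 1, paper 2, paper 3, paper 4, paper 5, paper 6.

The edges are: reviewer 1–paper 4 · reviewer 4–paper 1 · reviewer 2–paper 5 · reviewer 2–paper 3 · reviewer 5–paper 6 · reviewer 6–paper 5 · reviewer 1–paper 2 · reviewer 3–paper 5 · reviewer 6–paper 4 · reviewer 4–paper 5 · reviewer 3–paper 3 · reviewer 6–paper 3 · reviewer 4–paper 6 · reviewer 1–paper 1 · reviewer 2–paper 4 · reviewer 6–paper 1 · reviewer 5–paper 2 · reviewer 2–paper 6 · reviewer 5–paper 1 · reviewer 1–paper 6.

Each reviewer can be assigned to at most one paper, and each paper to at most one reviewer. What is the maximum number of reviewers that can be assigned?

6

For example, pair reviewer 1→paper 6, reviewer 2→paper 3, reviewer 3→paper 5, reviewer 4→paper 1, reviewer 5→paper 2, reviewer 6→paper 4.
This saturates every reviewer, so 6 is the maximum.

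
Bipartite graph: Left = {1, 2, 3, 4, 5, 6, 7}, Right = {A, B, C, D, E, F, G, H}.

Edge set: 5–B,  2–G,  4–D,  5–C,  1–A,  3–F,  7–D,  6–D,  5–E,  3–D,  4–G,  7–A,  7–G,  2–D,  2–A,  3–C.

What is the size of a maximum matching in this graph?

A valid assignment of size 5: 1→A, 2→D, 3→F, 4→G, 5→B.
The set {1, 2, 4, 6, 7} has only 3 neighbours ({A, D, G}), so by Hall's theorem at most 5 of the 7 left vertices can be matched.

5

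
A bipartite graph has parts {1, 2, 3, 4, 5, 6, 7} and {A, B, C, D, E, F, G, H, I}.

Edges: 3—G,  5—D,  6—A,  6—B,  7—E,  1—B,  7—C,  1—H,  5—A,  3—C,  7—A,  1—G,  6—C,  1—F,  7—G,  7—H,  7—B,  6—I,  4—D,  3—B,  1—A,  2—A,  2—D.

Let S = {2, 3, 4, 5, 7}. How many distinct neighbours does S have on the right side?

The union of neighbours of {2, 3, 4, 5, 7} is {A, B, C, D, E, G, H}, which has 7 elements.
Since |N(S)| = 7 ≥ |S| = 5, Hall's condition holds for this subset.

7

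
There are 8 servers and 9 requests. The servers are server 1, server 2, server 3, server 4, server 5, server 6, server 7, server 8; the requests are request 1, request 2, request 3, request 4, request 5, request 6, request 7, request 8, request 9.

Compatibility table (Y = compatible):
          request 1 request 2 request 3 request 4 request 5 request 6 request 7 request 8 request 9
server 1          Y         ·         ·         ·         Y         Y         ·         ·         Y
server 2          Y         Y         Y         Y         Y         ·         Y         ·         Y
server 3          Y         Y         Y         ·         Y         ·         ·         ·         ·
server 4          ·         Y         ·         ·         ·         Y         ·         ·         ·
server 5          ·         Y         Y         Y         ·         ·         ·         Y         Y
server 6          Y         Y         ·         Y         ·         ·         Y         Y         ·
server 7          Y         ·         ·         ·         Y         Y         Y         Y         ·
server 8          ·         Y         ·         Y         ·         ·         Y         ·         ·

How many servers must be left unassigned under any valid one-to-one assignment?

0

For example, pair server 1-request 5, server 2-request 9, server 3-request 3, server 4-request 2, server 5-request 4, server 6-request 8, server 7-request 6, server 8-request 7.
All 8 servers are matched, so no larger matching exists.
That matches 8 of the 8, leaving 0 unmatched; no matching can do better.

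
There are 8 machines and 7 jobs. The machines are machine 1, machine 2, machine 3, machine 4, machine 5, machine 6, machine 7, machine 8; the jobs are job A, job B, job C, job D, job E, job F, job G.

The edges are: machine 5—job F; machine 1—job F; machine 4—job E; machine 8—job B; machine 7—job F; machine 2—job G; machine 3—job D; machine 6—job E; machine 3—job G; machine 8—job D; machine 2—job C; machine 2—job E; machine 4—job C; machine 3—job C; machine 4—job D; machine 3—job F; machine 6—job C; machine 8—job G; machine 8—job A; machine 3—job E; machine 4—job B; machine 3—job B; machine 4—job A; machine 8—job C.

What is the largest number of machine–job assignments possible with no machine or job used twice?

One maximum matching: machine 1→job F, machine 2→job E, machine 3→job G, machine 4→job B, machine 6→job C, machine 8→job D.
The set {machine 1, machine 5, machine 7} has only 1 neighbour ({job F}), so by Hall's theorem at most 6 of the 8 machines can be matched.

6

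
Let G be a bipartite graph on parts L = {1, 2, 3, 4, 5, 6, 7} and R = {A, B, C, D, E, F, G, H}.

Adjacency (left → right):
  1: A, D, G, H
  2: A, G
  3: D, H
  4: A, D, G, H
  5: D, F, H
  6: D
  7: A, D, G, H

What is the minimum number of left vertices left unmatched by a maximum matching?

For example, pair 1–D, 2–A, 3–H, 4–G, 5–F.
The set {1, 2, 3, 4, 6, 7} has only 4 neighbours ({A, D, G, H}), so by Hall's theorem at most 5 of the 7 left vertices can be matched.
That matches 5 of the 7, leaving 2 unmatched; no matching can do better.

2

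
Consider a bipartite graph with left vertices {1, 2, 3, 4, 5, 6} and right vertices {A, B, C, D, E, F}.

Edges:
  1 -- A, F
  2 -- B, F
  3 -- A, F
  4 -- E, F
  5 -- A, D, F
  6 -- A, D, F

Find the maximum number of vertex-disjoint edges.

A valid assignment of size 5: 1–A, 2–B, 3–F, 4–E, 5–D.
The set {1, 3, 5, 6} has only 3 neighbours ({A, D, F}), so by Hall's theorem at most 5 of the 6 left vertices can be matched.

5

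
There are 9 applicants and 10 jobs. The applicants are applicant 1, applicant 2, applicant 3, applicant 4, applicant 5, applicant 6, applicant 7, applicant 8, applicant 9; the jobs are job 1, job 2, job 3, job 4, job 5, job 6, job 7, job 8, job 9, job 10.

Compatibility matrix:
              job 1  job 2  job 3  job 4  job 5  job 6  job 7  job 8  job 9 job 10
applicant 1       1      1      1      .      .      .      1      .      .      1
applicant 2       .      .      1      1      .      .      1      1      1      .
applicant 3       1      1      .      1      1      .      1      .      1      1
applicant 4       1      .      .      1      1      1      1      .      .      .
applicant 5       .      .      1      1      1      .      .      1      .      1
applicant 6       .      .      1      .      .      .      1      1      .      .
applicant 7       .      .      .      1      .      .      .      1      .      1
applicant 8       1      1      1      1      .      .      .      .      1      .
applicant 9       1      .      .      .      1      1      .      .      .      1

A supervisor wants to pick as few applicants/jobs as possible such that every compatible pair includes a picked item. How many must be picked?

The 9 edges applicant 1–job 10, applicant 2–job 7, applicant 3–job 5, applicant 4–job 1, applicant 5–job 4, applicant 6–job 3, applicant 7–job 8, applicant 8–job 9, applicant 9–job 6 form a matching, so any vertex cover needs at least 9 vertices (one per matched edge).
Conversely {applicant 1, applicant 2, applicant 3, applicant 4, applicant 5, applicant 6, applicant 7, applicant 8, applicant 9} meets every edge and has exactly 9 vertices, so 9 is optimal.

9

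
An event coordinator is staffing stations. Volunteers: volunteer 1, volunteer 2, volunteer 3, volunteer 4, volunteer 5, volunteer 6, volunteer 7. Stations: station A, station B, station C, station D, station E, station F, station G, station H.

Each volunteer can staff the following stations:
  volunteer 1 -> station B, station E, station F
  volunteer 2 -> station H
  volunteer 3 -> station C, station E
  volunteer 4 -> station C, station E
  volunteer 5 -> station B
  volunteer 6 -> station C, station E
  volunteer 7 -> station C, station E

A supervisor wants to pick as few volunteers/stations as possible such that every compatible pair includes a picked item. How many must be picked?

5

{volunteer 1, volunteer 2, volunteer 5, station C, station E} is a vertex cover of size 5: every edge has an endpoint in this set.
No smaller cover exists because volunteer 1–station F, volunteer 2–station H, volunteer 3–station E, volunteer 4–station C, volunteer 5–station B is a matching of size 5, and a cover must include an endpoint of each of these disjoint edges (König's theorem).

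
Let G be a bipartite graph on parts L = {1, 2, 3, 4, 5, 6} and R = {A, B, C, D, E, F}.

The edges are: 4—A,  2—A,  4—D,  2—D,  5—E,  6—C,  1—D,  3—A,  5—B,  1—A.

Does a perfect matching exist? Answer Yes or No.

No

The set {1, 2, 3, 4} has only 2 neighbours ({A, D}), so by Hall's theorem at most 4 of the 6 left vertices can be matched.
Hence no matching covers every left vertex.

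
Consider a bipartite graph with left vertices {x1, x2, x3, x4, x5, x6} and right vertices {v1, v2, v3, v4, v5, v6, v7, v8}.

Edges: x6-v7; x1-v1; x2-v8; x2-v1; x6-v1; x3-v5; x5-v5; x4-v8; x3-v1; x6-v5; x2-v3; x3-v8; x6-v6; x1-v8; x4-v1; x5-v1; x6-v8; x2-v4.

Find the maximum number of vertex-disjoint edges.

5

For example, pair x1→v8, x2→v4, x3→v5, x4→v1, x6→v6.
The set {x1, x3, x4, x5} has only 3 neighbours ({v1, v5, v8}), so by Hall's theorem at most 5 of the 6 left vertices can be matched.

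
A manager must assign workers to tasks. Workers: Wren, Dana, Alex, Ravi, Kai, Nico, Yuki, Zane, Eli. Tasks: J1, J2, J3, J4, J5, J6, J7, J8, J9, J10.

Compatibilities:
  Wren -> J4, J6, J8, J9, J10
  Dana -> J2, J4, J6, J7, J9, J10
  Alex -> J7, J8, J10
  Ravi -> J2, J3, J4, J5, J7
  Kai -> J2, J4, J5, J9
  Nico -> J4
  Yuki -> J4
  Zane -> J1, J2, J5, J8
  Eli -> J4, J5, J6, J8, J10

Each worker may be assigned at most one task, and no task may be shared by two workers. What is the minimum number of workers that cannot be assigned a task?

For example, pair Wren–J9, Dana–J2, Alex–J10, Ravi–J7, Kai–J5, Nico–J4, Zane–J8, Eli–J6.
The set {Nico, Yuki} has only 1 neighbour ({J4}), so by Hall's theorem at most 8 of the 9 workers can be matched.
That matches 8 of the 9, leaving 1 unmatched; no matching can do better.

1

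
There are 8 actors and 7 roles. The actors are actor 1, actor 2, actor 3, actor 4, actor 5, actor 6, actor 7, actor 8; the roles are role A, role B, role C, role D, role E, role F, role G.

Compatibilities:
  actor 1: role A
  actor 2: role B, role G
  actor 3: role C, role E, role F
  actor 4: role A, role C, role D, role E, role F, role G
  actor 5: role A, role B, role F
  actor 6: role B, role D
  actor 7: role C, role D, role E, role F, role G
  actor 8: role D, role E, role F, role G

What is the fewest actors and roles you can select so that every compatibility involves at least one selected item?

{role A, role B, role C, role D, role E, role F, role G} is a vertex cover of size 7: every edge has an endpoint in this set.
No smaller cover exists because actor 1–role A, actor 2–role B, actor 3–role E, actor 4–role C, actor 5–role F, actor 6–role D, actor 7–role G is a matching of size 7, and a cover must include an endpoint of each of these disjoint edges (König's theorem).

7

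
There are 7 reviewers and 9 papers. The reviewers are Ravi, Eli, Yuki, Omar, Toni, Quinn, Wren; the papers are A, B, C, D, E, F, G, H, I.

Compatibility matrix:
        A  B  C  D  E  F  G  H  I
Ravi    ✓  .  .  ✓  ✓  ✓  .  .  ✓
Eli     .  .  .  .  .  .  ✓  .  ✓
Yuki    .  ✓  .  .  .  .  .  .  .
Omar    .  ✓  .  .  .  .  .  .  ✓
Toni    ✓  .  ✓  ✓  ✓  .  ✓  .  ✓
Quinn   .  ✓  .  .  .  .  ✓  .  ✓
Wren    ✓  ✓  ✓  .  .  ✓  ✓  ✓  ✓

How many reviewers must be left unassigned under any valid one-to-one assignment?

1

One maximum matching: Ravi–F, Eli–G, Yuki–B, Omar–I, Toni–E, Wren–A.
The set {Eli, Yuki, Omar, Quinn} has only 3 neighbours ({B, G, I}), so by Hall's theorem at most 6 of the 7 reviewers can be matched.
That matches 6 of the 7, leaving 1 unmatched; no matching can do better.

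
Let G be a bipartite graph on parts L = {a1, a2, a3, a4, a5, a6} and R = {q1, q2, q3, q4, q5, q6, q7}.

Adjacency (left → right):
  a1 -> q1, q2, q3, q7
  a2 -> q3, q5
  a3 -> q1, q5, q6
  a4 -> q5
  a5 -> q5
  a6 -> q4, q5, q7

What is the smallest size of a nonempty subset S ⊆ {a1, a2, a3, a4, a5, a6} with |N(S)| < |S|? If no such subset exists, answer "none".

2

Take S = {a4, a5}. Its neighbourhood is {q5}, so |N(S)| = 1 < |S| = 2.
No single vertex violates Hall's condition since each has at least one neighbour, so 2 is the minimum.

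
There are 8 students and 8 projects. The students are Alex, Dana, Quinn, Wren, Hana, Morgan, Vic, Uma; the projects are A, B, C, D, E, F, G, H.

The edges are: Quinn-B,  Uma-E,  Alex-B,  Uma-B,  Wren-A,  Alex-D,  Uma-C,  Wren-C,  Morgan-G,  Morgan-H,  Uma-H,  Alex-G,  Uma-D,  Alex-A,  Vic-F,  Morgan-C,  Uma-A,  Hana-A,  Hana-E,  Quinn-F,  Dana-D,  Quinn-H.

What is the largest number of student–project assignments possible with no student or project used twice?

One maximum matching: Alex→B, Dana→D, Quinn→H, Wren→C, Hana→E, Morgan→G, Vic→F, Uma→A.
All 8 students are matched, so no larger matching exists.

8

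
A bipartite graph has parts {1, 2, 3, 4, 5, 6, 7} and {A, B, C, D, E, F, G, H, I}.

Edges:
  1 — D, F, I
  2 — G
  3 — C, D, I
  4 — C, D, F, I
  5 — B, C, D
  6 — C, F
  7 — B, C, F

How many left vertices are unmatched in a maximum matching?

1

A valid assignment of size 6: 1-I, 2-G, 3-D, 4-C, 5-B, 6-F.
The set {1, 3, 4, 5, 6, 7} has only 5 neighbours ({B, C, D, F, I}), so by Hall's theorem at most 6 of the 7 left vertices can be matched.
That matches 6 of the 7, leaving 1 unmatched; no matching can do better.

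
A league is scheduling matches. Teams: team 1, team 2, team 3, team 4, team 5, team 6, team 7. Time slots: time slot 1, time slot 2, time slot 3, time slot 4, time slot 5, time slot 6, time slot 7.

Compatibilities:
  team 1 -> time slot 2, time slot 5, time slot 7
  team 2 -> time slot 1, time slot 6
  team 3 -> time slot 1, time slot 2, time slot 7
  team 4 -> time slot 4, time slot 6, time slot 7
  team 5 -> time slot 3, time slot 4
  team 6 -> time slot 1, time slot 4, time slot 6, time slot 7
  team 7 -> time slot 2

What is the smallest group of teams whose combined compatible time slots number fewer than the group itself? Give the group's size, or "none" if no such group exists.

A matching saturating every team exists, for instance team 1→time slot 5, team 2→time slot 1, team 3→time slot 7, team 4→time slot 4, team 5→time slot 3, team 6→time slot 6, team 7→time slot 2.
By Hall's marriage theorem, this means |N(S)| ≥ |S| for every subset S, so no violating subset exists.

none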